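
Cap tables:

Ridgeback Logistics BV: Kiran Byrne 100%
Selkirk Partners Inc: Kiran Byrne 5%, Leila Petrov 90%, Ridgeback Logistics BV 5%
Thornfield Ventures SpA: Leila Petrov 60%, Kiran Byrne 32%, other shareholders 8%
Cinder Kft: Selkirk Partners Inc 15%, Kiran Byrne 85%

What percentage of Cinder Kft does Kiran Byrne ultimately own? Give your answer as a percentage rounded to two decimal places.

86.50%

Kiran reaches Cinder along 3 paths.
Via Selkirk: 5% × 15% = 0.75%.
Via Ridgeback → Selkirk: 100% × 5% × 15% = 0.75%.
Direct stake: 85% = 85%.
Total: 0.75% + 0.75% + 85% = 86.5%.
Rounded: 86.50%.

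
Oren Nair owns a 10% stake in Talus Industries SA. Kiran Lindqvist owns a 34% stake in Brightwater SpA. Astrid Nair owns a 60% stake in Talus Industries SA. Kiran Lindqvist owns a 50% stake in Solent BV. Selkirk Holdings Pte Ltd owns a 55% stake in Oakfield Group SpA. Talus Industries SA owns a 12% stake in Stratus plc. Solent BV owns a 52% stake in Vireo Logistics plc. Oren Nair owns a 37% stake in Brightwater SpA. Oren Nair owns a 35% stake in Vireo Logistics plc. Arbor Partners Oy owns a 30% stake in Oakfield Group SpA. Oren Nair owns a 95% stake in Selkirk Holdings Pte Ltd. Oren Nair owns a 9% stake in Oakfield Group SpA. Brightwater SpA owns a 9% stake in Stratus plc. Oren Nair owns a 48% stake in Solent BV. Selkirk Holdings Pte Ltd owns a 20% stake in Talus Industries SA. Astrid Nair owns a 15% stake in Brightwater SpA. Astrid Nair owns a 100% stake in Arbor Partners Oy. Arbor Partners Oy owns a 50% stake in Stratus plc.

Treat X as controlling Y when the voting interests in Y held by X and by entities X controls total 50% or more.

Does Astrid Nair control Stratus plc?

Yes

Astrid holds 60% of Talus, so Astrid controls Talus.
Astrid holds 100% of Arbor, so Astrid controls Arbor.
Talus and Arbor together hold 12% + 50% = 62% of Stratus, so Astrid controls Stratus.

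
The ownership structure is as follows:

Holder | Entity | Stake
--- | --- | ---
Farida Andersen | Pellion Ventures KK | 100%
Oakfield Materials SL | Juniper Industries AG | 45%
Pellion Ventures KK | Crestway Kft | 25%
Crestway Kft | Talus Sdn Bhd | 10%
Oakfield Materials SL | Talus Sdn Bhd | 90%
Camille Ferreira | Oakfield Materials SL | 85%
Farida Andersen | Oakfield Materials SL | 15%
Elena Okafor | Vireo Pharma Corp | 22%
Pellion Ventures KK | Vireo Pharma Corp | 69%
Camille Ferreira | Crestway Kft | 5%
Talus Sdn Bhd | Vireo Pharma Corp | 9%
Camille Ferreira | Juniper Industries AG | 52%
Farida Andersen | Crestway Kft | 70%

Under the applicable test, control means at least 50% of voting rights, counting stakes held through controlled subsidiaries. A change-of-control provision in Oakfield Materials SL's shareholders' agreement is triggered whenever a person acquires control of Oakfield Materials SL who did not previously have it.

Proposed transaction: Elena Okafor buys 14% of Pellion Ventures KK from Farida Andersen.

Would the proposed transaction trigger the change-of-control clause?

The purchase adds only to Elena's holdings (Farida's stake shrinks), so Elena is the only person who could newly come to control Oakfield.
Elena's largest direct stake is 22% in Vireo, which does not meet the threshold, so Elena controls no company.
Neither Elena nor any entity Elena controls holds any voting interest in Oakfield.
So before the transaction, Elena does not control Oakfield.
After the purchase, Elena holds 14% of Pellion directly, and Farida's stake falls to 86%.
Elena's side now holds 14% of Pellion, not ≥ 50%, so Elena still does not control Pellion.
After the transaction, neither Elena nor any entity Elena controls holds a voting interest in Oakfield, so Elena still does not control it.
No new person acquires control, so the clause is not triggered.

No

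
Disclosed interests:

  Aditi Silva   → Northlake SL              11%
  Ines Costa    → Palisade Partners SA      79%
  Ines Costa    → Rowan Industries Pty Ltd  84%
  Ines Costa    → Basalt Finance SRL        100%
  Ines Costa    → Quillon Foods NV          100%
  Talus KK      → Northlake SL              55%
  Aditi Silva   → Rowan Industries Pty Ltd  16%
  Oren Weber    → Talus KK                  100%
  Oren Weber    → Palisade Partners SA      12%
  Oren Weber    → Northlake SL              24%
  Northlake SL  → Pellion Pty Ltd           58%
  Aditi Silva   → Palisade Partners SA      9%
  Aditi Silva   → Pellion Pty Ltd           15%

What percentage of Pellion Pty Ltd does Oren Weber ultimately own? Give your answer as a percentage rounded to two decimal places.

Oren reaches Pellion along 2 paths.
Via Northlake: 24% × 58% = 13.92%.
Via Talus → Northlake: 100% × 55% × 58% = 31.9%.
Total: 13.92% + 31.9% = 45.82%.

45.82%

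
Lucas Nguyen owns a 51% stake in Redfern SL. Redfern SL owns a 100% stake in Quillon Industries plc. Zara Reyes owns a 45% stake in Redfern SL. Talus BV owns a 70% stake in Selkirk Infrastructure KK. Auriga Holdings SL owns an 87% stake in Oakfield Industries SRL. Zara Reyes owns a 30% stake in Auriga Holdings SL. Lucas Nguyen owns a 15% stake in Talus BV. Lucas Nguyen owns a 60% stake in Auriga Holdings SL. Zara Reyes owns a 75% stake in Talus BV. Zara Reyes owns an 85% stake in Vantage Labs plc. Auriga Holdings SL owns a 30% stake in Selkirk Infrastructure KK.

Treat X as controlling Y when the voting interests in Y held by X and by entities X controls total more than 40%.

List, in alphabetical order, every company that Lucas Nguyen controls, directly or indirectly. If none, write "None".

Auriga Holdings SL, Oakfield Industries SRL, Quillon Industries plc, Redfern SL

Lucas holds 51% of Redfern, so Lucas controls Redfern.
Lucas holds 60% of Auriga, so Lucas controls Auriga.
Redfern holds 100% of Quillon, so Lucas controls Quillon.
Auriga holds 87% of Oakfield, so Lucas controls Oakfield.
No other company's threshold is met.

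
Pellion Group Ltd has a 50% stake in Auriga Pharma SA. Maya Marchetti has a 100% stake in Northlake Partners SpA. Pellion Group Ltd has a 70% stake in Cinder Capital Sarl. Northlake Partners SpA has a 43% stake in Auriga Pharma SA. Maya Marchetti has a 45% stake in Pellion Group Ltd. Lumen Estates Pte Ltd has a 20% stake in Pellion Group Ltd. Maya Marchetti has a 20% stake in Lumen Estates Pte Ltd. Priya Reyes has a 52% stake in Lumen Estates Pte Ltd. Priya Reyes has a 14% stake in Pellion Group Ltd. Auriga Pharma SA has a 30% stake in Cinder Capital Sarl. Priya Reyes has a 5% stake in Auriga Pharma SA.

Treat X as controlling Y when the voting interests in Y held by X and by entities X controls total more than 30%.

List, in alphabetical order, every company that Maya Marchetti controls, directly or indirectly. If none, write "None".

Maya holds 100% of Northlake, so Maya controls Northlake.
Maya holds 45% of Pellion, so Maya controls Pellion.
Pellion and Northlake together hold 50% + 43% = 93% of Auriga, so Maya controls Auriga.
Auriga and Pellion together hold 30% + 70% = 100% of Cinder, so Maya controls Cinder.
No other company's threshold is met.

Auriga Pharma SA, Cinder Capital Sarl, Northlake Partners SpA, Pellion Group Ltd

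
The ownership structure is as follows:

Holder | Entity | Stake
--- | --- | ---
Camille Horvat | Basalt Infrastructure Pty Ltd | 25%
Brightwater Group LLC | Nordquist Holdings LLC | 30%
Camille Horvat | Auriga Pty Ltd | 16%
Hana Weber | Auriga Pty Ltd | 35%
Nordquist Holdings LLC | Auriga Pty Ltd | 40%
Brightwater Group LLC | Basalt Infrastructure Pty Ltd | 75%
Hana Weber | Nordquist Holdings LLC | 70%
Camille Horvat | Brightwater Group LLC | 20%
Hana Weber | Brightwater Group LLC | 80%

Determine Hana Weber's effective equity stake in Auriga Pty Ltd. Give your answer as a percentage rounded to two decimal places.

72.60%

Hana reaches Auriga along 3 paths.
Direct stake: 35% = 35%.
Via Brightwater → Nordquist: 80% × 30% × 40% = 9.6%.
Via Nordquist: 70% × 40% = 28%.
Total: 35% + 9.6% + 28% = 72.6%.
Rounded: 72.60%.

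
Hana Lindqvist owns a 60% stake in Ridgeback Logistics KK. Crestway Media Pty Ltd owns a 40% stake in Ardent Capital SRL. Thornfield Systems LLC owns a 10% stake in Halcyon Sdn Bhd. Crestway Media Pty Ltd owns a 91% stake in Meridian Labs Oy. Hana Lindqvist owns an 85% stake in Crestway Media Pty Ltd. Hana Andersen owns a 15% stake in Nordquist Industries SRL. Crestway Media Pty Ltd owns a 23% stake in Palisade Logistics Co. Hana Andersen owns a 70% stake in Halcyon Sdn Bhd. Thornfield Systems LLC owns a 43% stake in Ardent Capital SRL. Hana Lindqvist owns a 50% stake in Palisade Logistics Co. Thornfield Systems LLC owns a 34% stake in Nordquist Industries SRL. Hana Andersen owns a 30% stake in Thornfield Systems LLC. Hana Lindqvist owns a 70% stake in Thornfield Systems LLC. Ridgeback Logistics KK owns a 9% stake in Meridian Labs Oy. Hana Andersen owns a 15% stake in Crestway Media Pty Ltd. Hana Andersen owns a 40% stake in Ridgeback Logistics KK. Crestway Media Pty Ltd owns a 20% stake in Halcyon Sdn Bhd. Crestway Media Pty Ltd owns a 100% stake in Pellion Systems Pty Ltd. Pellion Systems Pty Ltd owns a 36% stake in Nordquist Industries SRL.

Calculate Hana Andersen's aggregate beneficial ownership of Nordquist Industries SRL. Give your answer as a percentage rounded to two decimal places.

Hana Andersen reaches Nordquist along 3 paths.
Via Crestway → Pellion: 15% × 100% × 36% = 5.4%.
Via Thornfield: 30% × 34% = 10.2%.
Direct stake: 15% = 15%.
Total: 5.4% + 10.2% + 15% = 30.6%.
Rounded: 30.60%.

30.60%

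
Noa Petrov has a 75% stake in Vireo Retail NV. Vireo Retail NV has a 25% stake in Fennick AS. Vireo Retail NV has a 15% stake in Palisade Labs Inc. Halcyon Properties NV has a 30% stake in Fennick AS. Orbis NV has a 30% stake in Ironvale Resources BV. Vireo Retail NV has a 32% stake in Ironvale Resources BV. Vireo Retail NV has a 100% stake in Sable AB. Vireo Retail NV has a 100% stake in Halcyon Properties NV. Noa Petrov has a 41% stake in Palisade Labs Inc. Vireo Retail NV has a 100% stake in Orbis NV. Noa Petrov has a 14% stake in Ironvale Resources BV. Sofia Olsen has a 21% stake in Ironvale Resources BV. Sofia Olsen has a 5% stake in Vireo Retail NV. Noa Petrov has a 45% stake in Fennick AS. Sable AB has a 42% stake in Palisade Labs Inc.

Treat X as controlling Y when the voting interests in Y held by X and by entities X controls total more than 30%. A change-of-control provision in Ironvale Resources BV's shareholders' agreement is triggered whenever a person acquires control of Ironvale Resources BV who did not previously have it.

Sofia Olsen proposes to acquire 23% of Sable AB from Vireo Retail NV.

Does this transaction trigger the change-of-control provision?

The purchase adds only to Sofia's holdings (Vireo's stake shrinks), so Sofia is the only person who could newly come to control Ironvale.
Sofia's largest direct stake is 21% in Ironvale, which does not meet the threshold, so Sofia controls no company.
In Ironvale, Sofia's side holds only 21%, not > 30%.
So before the transaction, Sofia does not control Ironvale.
After the purchase, Sofia holds 23% of Sable directly, and Vireo's stake falls to 77%.
Sofia's side now holds 23% of Sable, not > 30%, so Sofia still does not control Sable.
After the transaction, Sofia's side holds 21% of Ironvale, not > 30%, so Sofia still does not control Ironvale.
No new person acquires control, so the clause is not triggered.

No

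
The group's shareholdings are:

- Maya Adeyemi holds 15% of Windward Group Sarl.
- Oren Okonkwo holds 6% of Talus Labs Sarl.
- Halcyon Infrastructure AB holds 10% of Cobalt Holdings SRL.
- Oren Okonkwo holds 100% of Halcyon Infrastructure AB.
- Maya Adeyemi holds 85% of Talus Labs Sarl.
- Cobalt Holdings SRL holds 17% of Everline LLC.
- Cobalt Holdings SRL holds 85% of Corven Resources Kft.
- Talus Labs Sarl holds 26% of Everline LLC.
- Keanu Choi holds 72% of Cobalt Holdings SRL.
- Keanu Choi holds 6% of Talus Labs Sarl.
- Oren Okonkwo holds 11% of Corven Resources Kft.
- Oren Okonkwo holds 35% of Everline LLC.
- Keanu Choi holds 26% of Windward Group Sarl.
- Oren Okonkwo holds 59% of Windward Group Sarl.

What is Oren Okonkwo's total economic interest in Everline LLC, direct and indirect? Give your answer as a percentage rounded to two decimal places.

Oren reaches Everline along 3 paths.
Via Halcyon → Cobalt: 100% × 10% × 17% = 1.7%.
Via Talus: 6% × 26% = 1.56%.
Direct stake: 35% = 35%.
Total: 1.7% + 1.56% + 35% = 38.26%.

38.26%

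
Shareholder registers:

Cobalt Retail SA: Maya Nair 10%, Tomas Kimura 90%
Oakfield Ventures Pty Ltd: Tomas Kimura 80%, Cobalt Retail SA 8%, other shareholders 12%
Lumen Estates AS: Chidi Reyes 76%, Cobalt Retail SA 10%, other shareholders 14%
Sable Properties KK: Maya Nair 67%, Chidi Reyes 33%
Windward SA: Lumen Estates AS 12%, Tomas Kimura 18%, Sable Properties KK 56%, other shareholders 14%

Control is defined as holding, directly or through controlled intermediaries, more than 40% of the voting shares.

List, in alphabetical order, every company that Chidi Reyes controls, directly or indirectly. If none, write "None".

Chidi holds 76% of Lumen, so Chidi controls Lumen.
No other company's threshold is met.

Lumen Estates AS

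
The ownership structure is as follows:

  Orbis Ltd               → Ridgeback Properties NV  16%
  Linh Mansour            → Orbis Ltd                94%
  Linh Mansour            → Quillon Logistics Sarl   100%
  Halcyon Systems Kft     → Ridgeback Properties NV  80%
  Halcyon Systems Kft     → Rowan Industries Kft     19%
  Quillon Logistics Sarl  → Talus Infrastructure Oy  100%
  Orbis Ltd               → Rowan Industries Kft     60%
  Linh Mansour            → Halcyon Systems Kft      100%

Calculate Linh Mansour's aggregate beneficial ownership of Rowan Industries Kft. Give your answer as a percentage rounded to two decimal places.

75.40%

Linh reaches Rowan along 2 paths.
Via Halcyon: 100% × 19% = 19%.
Via Orbis: 94% × 60% = 56.4%.
Total: 19% + 56.4% = 75.4%.
Rounded: 75.40%.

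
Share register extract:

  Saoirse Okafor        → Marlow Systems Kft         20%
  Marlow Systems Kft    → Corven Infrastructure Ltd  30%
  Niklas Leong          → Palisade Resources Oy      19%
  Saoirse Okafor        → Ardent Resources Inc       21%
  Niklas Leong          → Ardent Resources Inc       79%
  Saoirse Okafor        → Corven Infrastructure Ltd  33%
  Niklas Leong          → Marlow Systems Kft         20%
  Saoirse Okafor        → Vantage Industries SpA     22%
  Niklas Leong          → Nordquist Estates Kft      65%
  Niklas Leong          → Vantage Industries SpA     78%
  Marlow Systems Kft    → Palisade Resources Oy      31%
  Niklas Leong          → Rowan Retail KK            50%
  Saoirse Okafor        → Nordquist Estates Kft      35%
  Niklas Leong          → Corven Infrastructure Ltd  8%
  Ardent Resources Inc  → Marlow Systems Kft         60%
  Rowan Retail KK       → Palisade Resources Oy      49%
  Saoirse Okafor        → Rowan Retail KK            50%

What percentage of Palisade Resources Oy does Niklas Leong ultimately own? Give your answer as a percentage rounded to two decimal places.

64.39%

Niklas reaches Palisade along 4 paths.
Via Rowan: 50% × 49% = 24.5%.
Via Ardent → Marlow: 79% × 60% × 31% = 14.694%.
Via Marlow: 20% × 31% = 6.2%.
Direct stake: 19% = 19%.
Total: 24.5% + 14.694% + 6.2% + 19% = 64.394%.
Rounded: 64.39%.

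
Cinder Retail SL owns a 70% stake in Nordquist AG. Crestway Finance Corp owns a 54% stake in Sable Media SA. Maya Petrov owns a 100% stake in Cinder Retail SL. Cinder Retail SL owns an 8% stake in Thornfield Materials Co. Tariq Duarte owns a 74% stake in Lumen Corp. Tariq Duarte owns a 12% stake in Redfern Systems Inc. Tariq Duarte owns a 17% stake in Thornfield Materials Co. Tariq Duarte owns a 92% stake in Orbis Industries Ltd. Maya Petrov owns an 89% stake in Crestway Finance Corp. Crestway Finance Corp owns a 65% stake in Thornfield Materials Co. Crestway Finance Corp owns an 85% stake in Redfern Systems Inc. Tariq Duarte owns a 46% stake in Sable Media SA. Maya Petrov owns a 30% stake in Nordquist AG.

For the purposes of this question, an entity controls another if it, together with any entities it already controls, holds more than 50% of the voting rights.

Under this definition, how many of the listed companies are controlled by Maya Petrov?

6

Maya holds 89% of Crestway, so Maya controls Crestway.
Maya holds 100% of Cinder, so Maya controls Cinder.
Crestway holds 54% of Sable, so Maya controls Sable.
Cinder and Crestway together hold 8% + 65% = 73% of Thornfield, so Maya controls Thornfield.
Cinder and Maya together hold 70% + 30% = 100% of Nordquist, so Maya controls Nordquist.
Crestway holds 85% of Redfern, so Maya controls Redfern.
No other company's threshold is met.
Maya controls 6 companies.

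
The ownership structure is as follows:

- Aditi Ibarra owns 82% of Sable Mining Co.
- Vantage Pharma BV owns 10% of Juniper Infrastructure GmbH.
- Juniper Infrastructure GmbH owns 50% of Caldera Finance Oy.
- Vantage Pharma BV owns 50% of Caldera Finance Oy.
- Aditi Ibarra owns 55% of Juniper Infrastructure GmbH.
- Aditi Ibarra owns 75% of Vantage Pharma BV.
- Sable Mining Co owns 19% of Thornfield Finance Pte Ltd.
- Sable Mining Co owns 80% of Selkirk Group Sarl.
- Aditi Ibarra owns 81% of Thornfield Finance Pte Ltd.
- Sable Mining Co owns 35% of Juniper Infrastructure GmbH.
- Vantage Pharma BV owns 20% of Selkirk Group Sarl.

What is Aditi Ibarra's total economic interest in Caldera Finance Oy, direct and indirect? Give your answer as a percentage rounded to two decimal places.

83.10%

Aditi reaches Caldera along 4 paths.
Via Vantage → Juniper: 75% × 10% × 50% = 3.75%.
Via Sable → Juniper: 82% × 35% × 50% = 14.35%.
Via Juniper: 55% × 50% = 27.5%.
Via Vantage: 75% × 50% = 37.5%.
Total: 3.75% + 14.35% + 27.5% + 37.5% = 83.1%.
Rounded: 83.10%.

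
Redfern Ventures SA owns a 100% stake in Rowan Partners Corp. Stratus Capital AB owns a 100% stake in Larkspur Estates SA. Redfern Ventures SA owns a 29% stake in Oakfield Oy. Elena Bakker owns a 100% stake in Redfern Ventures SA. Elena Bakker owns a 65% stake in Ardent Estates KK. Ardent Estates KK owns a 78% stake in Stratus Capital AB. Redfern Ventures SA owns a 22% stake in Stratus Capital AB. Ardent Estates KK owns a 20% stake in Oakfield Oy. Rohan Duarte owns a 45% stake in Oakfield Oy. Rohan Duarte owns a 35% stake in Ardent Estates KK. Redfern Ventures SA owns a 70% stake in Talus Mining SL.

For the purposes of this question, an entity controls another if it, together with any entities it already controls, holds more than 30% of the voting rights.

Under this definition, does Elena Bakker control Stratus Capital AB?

Yes

Elena holds 100% of Redfern, so Elena controls Redfern.
Elena holds 65% of Ardent, so Elena controls Ardent.
Redfern and Ardent together hold 22% + 78% = 100% of Stratus, so Elena controls Stratus.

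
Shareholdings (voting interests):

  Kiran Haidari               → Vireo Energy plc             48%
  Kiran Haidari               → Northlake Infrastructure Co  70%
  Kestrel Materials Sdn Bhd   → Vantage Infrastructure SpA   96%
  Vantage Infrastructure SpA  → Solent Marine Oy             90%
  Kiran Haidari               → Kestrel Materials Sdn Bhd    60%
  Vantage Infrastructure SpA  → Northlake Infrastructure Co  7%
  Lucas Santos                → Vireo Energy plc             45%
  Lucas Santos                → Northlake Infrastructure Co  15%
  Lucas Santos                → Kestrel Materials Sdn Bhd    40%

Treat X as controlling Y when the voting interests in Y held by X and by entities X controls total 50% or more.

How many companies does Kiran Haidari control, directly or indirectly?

4

Kiran holds 60% of Kestrel, so Kiran controls Kestrel.
Kestrel holds 96% of Vantage, so Kiran controls Vantage.
Kiran and Vantage together hold 70% + 7% = 77% of Northlake, so Kiran controls Northlake.
Vantage holds 90% of Solent, so Kiran controls Solent.
No other company's threshold is met.
Kiran controls 4 companies.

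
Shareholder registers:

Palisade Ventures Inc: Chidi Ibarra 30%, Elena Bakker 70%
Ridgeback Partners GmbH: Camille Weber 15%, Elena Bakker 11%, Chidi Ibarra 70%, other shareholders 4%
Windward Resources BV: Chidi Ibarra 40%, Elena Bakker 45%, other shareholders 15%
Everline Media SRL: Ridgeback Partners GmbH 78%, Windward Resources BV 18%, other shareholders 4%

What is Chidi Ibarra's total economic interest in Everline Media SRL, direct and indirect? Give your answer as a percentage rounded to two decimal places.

Chidi reaches Everline along 2 paths.
Via Ridgeback: 70% × 78% = 54.6%.
Via Windward: 40% × 18% = 7.2%.
Total: 54.6% + 7.2% = 61.8%.
Rounded: 61.80%.

61.80%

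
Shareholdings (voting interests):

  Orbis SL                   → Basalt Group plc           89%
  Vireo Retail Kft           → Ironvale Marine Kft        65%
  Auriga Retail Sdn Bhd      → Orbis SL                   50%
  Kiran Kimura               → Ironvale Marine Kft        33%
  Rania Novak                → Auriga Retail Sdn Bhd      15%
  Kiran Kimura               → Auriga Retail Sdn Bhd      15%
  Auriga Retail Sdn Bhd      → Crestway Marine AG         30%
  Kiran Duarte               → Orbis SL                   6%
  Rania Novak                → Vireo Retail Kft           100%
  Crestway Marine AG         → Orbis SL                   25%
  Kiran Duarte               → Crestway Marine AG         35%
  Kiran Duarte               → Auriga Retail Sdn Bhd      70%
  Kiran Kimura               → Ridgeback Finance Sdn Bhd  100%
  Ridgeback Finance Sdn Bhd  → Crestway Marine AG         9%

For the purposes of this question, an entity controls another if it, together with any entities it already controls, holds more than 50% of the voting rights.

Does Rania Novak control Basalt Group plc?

Rania holds 100% of Vireo, so Rania controls Vireo.
Vireo holds 65% of Ironvale, so Rania controls Ironvale.
Neither Rania nor any entity Rania controls holds any voting interest in Basalt.
So Rania does not control Basalt.

No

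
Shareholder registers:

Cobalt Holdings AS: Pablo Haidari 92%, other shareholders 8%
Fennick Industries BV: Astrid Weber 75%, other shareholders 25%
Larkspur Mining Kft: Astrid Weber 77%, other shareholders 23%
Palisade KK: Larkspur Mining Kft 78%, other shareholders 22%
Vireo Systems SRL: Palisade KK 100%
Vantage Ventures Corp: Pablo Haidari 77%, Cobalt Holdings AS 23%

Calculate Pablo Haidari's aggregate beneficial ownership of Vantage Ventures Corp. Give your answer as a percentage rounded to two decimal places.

98.16%

Pablo reaches Vantage along 2 paths.
Direct stake: 77% = 77%.
Via Cobalt: 92% × 23% = 21.16%.
Total: 77% + 21.16% = 98.16%.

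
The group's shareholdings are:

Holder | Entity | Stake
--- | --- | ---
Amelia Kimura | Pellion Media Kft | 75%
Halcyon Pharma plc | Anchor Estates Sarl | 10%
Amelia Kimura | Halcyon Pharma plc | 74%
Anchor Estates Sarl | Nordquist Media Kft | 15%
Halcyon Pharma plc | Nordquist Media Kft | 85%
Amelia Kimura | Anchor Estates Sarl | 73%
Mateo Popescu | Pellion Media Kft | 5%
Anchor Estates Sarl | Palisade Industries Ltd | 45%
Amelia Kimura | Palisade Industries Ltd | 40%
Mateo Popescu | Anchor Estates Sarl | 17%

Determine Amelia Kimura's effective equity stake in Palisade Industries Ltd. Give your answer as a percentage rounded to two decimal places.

76.18%

Amelia reaches Palisade along 3 paths.
Via Anchor: 73% × 45% = 32.85%.
Via Halcyon → Anchor: 74% × 10% × 45% = 3.33%.
Direct stake: 40% = 40%.
Total: 32.85% + 3.33% + 40% = 76.18%.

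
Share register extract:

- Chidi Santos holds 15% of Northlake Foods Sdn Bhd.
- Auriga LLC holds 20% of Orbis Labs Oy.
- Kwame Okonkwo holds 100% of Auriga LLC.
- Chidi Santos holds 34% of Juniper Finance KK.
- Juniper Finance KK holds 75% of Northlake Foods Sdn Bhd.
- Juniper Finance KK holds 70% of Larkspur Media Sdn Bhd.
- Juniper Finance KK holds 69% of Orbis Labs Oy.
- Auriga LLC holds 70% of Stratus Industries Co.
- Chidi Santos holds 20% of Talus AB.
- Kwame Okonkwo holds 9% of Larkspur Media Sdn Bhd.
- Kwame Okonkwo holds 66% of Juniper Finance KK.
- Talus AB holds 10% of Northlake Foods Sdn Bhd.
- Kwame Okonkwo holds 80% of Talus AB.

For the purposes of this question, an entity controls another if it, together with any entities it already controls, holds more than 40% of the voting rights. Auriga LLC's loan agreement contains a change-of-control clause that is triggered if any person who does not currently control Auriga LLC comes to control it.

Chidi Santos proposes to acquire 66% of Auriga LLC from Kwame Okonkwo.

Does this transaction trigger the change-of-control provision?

The purchase adds only to Chidi's holdings (Kwame's stake shrinks), so Chidi is the only person who could newly come to control Auriga.
Chidi's largest direct stake is 34% in Juniper, which does not meet the threshold, so Chidi controls no company.
Neither Chidi nor any entity Chidi controls holds any voting interest in Auriga.
So before the transaction, Chidi does not control Auriga.
After the purchase, Chidi holds 66% of Auriga directly, and Kwame's stake falls to 34%.
Chidi holds 66% of Auriga, so Chidi controls Auriga.
Chidi did not control Auriga before and does after, so the clause is triggered.

Yes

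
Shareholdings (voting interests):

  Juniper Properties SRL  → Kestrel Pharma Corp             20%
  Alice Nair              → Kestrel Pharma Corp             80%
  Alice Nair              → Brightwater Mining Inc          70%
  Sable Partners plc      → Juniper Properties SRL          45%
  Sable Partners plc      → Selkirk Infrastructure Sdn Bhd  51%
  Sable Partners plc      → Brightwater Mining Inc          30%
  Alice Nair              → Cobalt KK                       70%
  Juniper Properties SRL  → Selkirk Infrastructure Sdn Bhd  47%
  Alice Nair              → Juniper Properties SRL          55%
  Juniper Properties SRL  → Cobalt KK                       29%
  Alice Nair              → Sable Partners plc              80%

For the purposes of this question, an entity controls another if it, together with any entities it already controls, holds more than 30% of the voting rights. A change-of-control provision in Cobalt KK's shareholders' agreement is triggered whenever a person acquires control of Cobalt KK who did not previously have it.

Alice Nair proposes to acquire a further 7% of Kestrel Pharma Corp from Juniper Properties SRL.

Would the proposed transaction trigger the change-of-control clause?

The purchase adds only to Alice's holdings (Juniper's stake shrinks), so Alice is the only person who could newly come to control Cobalt.
Alice holds 80% of Sable, so Alice controls Sable.
Alice and Sable together hold 55% + 45% = 100% of Juniper, so Alice controls Juniper.
Juniper and Alice together hold 29% + 70% = 99% of Cobalt, so Alice controls Cobalt.
So Alice already controls Cobalt before the transaction.
After the purchase, Alice's direct stake in Kestrel rises to 80% + 7% = 87%, and Juniper's stake falls to 13%.
Alice controlled Cobalt already, so this is not a new person acquiring control; every other person's position is unchanged or reduced.
No new person acquires control, so the clause is not triggered.

No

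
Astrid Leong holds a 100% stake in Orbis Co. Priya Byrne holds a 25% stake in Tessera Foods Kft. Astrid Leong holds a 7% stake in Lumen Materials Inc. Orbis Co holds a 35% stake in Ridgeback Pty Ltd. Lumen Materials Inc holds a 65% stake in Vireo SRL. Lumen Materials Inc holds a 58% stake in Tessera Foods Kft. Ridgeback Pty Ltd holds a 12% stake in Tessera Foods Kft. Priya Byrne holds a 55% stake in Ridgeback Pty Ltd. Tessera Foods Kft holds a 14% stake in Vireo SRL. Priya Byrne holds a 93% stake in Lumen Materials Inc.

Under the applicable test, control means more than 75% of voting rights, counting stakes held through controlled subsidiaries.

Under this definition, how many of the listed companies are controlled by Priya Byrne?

Priya holds 93% of Lumen, so Priya controls Lumen.
Lumen and Priya together hold 58% + 25% = 83% of Tessera, so Priya controls Tessera.
Tessera and Lumen together hold 14% + 65% = 79% of Vireo, so Priya controls Vireo.
No other company's threshold is met.
Priya controls 3 companies.

3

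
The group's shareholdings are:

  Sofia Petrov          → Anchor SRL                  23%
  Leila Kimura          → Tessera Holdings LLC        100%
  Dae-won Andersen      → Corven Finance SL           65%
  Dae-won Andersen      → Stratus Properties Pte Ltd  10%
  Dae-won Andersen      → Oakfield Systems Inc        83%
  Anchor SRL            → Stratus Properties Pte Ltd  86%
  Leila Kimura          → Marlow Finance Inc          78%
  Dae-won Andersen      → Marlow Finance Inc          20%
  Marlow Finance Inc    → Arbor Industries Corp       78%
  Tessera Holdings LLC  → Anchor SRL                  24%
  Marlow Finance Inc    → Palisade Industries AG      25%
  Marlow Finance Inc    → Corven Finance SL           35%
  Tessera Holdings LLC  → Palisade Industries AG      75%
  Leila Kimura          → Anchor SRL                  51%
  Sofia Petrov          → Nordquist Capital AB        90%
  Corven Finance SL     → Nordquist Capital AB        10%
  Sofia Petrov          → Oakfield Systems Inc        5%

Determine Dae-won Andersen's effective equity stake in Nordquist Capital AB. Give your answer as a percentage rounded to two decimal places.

Dae-won reaches Nordquist along 2 paths.
Via Corven: 65% × 10% = 6.5%.
Via Marlow → Corven: 20% × 35% × 10% = 0.7%.
Total: 6.5% + 0.7% = 7.2%.
Rounded: 7.20%.

7.20%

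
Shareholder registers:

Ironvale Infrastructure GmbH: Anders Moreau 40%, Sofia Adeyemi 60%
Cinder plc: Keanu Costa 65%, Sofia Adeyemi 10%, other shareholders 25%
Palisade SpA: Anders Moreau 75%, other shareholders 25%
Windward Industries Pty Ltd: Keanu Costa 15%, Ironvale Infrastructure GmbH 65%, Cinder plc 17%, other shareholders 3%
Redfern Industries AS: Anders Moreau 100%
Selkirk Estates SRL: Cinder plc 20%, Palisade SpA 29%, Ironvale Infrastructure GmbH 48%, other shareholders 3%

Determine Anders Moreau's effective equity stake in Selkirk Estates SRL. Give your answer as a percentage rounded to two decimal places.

40.95%

Anders reaches Selkirk along 2 paths.
Via Palisade: 75% × 29% = 21.75%.
Via Ironvale: 40% × 48% = 19.2%.
Total: 21.75% + 19.2% = 40.95%.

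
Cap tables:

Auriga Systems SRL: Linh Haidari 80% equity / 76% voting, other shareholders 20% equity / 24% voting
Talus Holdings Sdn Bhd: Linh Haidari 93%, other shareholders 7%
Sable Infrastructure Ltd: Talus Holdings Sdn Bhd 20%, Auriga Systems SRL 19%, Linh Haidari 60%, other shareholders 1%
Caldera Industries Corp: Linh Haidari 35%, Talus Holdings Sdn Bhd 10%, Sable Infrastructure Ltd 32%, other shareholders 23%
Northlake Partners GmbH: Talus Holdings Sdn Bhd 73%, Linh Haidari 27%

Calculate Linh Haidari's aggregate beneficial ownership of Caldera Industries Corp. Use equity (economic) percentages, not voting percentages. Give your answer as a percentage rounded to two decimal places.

74.32%

Linh reaches Caldera along 5 paths.
Direct stake: 35% = 35%.
Via Talus: 93% × 10% = 9.3%.
Via Talus → Sable: 93% × 20% × 32% = 5.952%.
Via Auriga → Sable: 80% × 19% × 32% = 4.864%.
Via Sable: 60% × 32% = 19.2%.
Total: 35% + 9.3% + 5.952% + 4.864% + 19.2% = 74.316%.
Rounded: 74.32%.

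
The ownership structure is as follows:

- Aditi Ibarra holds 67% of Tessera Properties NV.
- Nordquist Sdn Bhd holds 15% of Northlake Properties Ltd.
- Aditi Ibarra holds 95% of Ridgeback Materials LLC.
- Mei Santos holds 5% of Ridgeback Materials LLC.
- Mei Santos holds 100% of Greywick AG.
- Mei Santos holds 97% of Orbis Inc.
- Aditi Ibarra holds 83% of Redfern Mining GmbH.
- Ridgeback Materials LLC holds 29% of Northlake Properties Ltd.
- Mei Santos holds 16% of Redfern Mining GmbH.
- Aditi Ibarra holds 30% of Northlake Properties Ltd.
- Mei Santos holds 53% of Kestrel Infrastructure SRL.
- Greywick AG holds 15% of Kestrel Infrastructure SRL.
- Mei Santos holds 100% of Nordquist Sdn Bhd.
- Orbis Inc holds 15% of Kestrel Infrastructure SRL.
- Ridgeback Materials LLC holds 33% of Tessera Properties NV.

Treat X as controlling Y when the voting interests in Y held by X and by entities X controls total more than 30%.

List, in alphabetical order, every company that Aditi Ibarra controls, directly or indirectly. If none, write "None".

Aditi holds 95% of Ridgeback, so Aditi controls Ridgeback.
Ridgeback and Aditi together hold 29% + 30% = 59% of Northlake, so Aditi controls Northlake.
Aditi and Ridgeback together hold 67% + 33% = 100% of Tessera, so Aditi controls Tessera.
Aditi holds 83% of Redfern, so Aditi controls Redfern.
No other company's threshold is met.

Northlake Properties Ltd, Redfern Mining GmbH, Ridgeback Materials LLC, Tessera Properties NV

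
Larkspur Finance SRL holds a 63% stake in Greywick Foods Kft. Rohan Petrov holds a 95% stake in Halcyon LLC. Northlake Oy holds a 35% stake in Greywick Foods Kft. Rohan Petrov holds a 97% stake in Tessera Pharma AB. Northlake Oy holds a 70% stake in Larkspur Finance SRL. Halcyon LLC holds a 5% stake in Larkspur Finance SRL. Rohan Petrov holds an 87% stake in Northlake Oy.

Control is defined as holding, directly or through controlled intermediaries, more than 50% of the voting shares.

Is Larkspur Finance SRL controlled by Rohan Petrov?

Yes

Rohan holds 95% of Halcyon, so Rohan controls Halcyon.
Rohan holds 87% of Northlake, so Rohan controls Northlake.
Northlake and Halcyon together hold 70% + 5% = 75% of Larkspur, so Rohan controls Larkspur.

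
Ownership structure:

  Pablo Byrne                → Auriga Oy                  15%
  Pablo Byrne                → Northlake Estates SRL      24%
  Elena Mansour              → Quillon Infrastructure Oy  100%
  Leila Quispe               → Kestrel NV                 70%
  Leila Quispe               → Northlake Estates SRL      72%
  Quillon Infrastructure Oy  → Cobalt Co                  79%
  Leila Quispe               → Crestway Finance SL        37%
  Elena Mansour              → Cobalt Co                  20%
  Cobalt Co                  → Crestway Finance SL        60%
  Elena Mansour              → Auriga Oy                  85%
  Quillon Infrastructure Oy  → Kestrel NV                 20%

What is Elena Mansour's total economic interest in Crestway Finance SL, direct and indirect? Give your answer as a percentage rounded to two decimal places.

Elena reaches Crestway along 2 paths.
Via Cobalt: 20% × 60% = 12%.
Via Quillon → Cobalt: 100% × 79% × 60% = 47.4%.
Total: 12% + 47.4% = 59.4%.
Rounded: 59.40%.

59.40%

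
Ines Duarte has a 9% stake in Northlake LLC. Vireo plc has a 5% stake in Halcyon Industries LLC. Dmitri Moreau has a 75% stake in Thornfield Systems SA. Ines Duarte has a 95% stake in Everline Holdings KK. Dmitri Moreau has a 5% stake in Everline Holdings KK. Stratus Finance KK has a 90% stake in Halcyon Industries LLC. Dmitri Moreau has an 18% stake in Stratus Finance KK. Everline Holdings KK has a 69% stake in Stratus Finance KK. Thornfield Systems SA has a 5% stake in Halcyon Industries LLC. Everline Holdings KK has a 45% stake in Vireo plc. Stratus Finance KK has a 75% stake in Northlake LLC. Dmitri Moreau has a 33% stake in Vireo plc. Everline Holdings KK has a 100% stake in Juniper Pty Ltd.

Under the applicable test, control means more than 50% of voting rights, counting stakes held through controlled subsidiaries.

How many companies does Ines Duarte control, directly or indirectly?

5

Ines holds 95% of Everline, so Ines controls Everline.
Everline holds 69% of Stratus, so Ines controls Stratus.
Stratus and Ines together hold 75% + 9% = 84% of Northlake, so Ines controls Northlake.
Everline holds 100% of Juniper, so Ines controls Juniper.
Stratus holds 90% of Halcyon, so Ines controls Halcyon.
No other company's threshold is met.
Ines controls 5 companies.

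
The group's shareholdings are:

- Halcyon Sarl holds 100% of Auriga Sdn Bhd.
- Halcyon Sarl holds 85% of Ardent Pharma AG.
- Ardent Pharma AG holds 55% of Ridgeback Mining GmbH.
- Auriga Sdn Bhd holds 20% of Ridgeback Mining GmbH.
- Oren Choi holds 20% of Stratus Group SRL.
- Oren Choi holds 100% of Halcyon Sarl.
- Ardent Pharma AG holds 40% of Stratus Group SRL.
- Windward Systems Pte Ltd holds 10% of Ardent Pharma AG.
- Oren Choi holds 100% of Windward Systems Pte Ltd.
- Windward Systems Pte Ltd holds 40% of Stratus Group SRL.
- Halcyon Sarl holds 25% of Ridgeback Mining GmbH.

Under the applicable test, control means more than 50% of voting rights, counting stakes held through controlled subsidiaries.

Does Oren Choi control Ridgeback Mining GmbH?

Oren holds 100% of Halcyon, so Oren controls Halcyon.
Halcyon holds 100% of Auriga, so Oren controls Auriga.
Oren holds 100% of Windward, so Oren controls Windward.
Halcyon and Windward together hold 85% + 10% = 95% of Ardent, so Oren controls Ardent.
Halcyon and Auriga and Ardent together hold 25% + 20% + 55% = 100% of Ridgeback, so Oren controls Ridgeback.

Yes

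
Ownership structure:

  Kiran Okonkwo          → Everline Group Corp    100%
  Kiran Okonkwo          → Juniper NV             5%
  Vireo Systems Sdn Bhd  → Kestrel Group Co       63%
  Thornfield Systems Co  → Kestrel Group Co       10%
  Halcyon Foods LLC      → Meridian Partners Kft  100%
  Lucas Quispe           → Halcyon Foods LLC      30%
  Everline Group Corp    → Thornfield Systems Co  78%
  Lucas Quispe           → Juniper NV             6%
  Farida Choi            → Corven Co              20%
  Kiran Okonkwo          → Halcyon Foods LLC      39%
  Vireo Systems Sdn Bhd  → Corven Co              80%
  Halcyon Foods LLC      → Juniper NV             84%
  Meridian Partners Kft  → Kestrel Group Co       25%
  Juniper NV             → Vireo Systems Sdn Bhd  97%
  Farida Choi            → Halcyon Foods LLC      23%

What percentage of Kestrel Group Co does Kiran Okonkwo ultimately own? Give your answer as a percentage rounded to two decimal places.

Kiran reaches Kestrel along 4 paths.
Via Juniper → Vireo: 5% × 97% × 63% = 3.0555%.
Via Halcyon → Juniper → Vireo: 39% × 84% × 97% × 63% = 20.019636%.
Via Halcyon → Meridian: 39% × 100% × 25% = 9.75%.
Via Everline → Thornfield: 100% × 78% × 10% = 7.8%.
Total: 3.0555% + 20.019636% + 9.75% + 7.8% = 40.625136%.
Rounded: 40.63%.

40.63%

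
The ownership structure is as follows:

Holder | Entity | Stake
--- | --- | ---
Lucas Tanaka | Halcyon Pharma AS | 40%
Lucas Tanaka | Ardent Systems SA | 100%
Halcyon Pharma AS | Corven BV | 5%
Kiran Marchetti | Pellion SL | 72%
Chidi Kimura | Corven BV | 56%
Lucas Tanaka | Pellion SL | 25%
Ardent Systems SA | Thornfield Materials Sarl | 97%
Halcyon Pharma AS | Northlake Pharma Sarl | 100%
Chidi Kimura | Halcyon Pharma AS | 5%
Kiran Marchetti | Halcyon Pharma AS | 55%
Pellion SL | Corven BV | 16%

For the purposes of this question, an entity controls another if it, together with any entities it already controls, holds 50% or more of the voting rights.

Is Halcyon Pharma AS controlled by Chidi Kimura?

Chidi holds 56% of Corven, so Chidi controls Corven.
In Halcyon, Chidi's side holds only 5%, not ≥ 50%.
So Chidi does not control Halcyon.

No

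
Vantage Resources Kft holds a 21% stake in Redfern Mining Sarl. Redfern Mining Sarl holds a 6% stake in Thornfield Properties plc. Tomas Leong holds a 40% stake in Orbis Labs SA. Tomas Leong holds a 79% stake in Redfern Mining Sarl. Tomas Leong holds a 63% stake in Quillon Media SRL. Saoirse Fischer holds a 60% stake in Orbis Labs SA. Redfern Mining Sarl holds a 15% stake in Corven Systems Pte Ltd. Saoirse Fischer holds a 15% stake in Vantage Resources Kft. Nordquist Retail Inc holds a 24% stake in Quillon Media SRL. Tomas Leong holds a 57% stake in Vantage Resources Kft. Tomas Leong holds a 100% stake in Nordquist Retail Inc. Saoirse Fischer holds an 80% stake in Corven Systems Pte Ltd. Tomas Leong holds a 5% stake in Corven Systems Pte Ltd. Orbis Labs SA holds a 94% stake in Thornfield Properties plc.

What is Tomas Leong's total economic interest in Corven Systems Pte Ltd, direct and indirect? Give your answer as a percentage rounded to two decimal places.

Tomas reaches Corven along 3 paths.
Direct stake: 5% = 5%.
Via Vantage → Redfern: 57% × 21% × 15% = 1.7955%.
Via Redfern: 79% × 15% = 11.85%.
Total: 5% + 1.7955% + 11.85% = 18.6455%.
Rounded: 18.65%.

18.65%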